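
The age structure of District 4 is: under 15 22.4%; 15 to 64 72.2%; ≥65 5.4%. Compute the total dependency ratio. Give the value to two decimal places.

Total dependency ratio: 38.50

Total dependency ratio = (22.4 + 5.4) / 72.2 × 100 = 27.8 / 72.2 × 100 = 38.50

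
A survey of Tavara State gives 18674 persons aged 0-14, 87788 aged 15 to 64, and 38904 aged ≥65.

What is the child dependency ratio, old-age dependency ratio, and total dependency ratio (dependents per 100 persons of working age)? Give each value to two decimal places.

Youth dependency ratio = 18674 / 87788 × 100 = 21.27
Old-age dependency ratio = 38904 / 87788 × 100 = 44.32
Total dependency ratio = (18674 + 38904) / 87788 × 100 = 57578 / 87788 × 100 = 65.59

Youth dependency ratio: 21.27
Old-age dependency ratio: 44.32
Total dependency ratio: 65.59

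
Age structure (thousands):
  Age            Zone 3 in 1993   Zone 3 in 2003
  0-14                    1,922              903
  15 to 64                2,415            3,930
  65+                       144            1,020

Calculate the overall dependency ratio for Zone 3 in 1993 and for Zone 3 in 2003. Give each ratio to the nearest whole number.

Zone 3 in 1993: (1,922 + 144) / 2,415 × 100 = 2,066 / 2,415 × 100 = 86
Zone 3 in 2003: (903 + 1,020) / 3,930 × 100 = 1,923 / 3,930 × 100 = 49

Zone 3 in 1993: 86
Zone 3 in 2003: 49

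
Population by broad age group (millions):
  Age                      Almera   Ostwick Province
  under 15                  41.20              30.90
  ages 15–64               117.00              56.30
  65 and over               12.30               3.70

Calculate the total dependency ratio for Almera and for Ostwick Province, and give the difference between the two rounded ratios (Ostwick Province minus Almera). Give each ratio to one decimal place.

Almera: (41.20 + 12.30) / 117.00 × 100 = 53.50 / 117.00 × 100 = 45.7
Ostwick Province: (30.90 + 3.70) / 56.30 × 100 = 34.60 / 56.30 × 100 = 61.5

Almera: 45.7
Ostwick Province: 61.5
Difference: +15.8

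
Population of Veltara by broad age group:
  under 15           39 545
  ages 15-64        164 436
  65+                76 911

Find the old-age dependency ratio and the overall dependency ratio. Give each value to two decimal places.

Old-age dependency ratio = 76 911 / 164 436 × 100 = 46.77
Total dependency ratio = (39 545 + 76 911) / 164 436 × 100 = 116 456 / 164 436 × 100 = 70.82

Old-age dependency ratio: 46.77
Total dependency ratio: 70.82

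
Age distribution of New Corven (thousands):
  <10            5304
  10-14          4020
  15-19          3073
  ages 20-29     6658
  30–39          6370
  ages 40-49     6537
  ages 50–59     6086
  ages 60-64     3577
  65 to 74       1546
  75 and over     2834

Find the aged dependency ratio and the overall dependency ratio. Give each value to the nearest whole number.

0–14: 5304 + 4020 = 9324
15–64: 3073 + 6658 + 6370 + 6537 + 6086 + 3577 = 32301
65+: 1546 + 2834 = 4380
Old-age dependency ratio = 4380 / 32301 × 100 = 14
Total dependency ratio = (9324 + 4380) / 32301 × 100 = 13704 / 32301 × 100 = 42

Old-age dependency ratio: 14
Total dependency ratio: 42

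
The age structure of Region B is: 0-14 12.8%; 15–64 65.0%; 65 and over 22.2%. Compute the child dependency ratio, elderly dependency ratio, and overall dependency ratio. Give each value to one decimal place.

Youth dependency ratio: 19.7
Old-age dependency ratio: 34.2
Total dependency ratio: 53.8

Youth dependency ratio = 12.8 / 65.0 × 100 = 19.7
Old-age dependency ratio = 22.2 / 65.0 × 100 = 34.2
Total dependency ratio = (12.8 + 22.2) / 65.0 × 100 = 35.0 / 65.0 × 100 = 53.8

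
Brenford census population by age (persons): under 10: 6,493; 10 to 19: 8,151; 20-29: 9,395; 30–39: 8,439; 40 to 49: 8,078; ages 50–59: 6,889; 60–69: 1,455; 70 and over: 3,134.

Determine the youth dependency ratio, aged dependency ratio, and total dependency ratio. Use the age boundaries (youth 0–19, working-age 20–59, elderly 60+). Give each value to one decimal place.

Youth dependency ratio: 44.6
Old-age dependency ratio: 14.0
Total dependency ratio: 58.6

0–19: 6,493 + 8,151 = 14,644
20–59: 9,395 + 8,439 + 8,078 + 6,889 = 32,801
60+: 1,455 + 3,134 = 4,589
Youth dependency ratio = 14,644 / 32,801 × 100 = 44.6
Old-age dependency ratio = 4,589 / 32,801 × 100 = 14.0
Total dependency ratio = (14,644 + 4,589) / 32,801 × 100 = 19,233 / 32,801 × 100 = 58.6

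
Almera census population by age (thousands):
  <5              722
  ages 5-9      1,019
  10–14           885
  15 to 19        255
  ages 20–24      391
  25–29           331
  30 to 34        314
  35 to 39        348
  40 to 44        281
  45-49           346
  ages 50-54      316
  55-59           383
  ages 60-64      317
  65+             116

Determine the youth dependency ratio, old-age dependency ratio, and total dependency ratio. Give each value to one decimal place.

Youth dependency ratio: 80.0
Old-age dependency ratio: 3.5
Total dependency ratio: 83.5

0–14: 722 + 1,019 + 885 = 2,626
15–64: 255 + 391 + 331 + 314 + 348 + 281 + 346 + 316 + 383 + 317 = 3,282
65+: 116
Youth dependency ratio = 2,626 / 3,282 × 100 = 80.0
Old-age dependency ratio = 116 / 3,282 × 100 = 3.5
Total dependency ratio = (2,626 + 116) / 3,282 × 100 = 2,742 / 3,282 × 100 = 83.5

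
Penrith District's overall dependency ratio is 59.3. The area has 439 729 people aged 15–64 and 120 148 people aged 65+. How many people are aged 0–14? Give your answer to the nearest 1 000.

Aged 0–14: 141 000

Total dependency ratio = (youth + elderly) / working-age × 100
59.3 = (Y + 120 148) / 439 729 × 100
⇒ 141 000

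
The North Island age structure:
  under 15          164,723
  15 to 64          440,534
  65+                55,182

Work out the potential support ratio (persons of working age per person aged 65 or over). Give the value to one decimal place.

Potential support ratio = 440,534 / 55,182 = 8.0

Potential support ratio: 8.0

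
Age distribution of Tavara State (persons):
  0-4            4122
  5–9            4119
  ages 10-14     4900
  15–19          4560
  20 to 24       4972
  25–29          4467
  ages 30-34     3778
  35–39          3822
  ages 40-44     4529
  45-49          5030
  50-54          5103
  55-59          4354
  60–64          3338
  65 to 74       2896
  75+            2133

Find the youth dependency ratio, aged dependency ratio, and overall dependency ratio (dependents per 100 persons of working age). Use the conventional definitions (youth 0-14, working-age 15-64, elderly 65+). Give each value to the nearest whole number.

Youth dependency ratio: 30
Old-age dependency ratio: 11
Total dependency ratio: 41

0–14: 4122 + 4119 + 4900 = 13141
15–64: 4560 + 4972 + 4467 + 3778 + 3822 + 4529 + 5030 + 5103 + 4354 + 3338 = 43953
65+: 2896 + 2133 = 5029
Youth dependency ratio = 13141 / 43953 × 100 = 30
Old-age dependency ratio = 5029 / 43953 × 100 = 11
Total dependency ratio = (13141 + 5029) / 43953 × 100 = 18170 / 43953 × 100 = 41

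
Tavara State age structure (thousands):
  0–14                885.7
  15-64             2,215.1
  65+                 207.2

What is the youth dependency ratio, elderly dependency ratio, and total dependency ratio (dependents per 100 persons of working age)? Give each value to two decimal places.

Youth dependency ratio = 885.7 / 2,215.1 × 100 = 39.98
Old-age dependency ratio = 207.2 / 2,215.1 × 100 = 9.35
Total dependency ratio = (885.7 + 207.2) / 2,215.1 × 100 = 1,092.9 / 2,215.1 × 100 = 49.34

Youth dependency ratio: 39.98
Old-age dependency ratio: 9.35
Total dependency ratio: 49.34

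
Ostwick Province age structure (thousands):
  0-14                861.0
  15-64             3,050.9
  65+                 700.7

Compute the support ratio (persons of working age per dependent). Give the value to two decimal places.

Support ratio = 3,050.9 / (861.0 + 700.7) = 3,050.9 / 1,561.7 = 1.95

Support ratio: 1.95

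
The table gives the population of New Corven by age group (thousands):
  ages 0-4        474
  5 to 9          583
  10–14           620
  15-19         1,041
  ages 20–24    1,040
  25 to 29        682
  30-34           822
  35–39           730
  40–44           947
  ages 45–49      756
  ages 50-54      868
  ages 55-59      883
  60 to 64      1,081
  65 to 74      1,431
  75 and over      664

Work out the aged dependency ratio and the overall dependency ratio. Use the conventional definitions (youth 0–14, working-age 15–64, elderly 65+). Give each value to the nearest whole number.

0–14: 474 + 583 + 620 = 1,677
15–64: 1,041 + 1,040 + 682 + 822 + 730 + 947 + 756 + 868 + 883 + 1,081 = 8,850
65+: 1,431 + 664 = 2,095
Old-age dependency ratio = 2,095 / 8,850 × 100 = 24
Total dependency ratio = (1,677 + 2,095) / 8,850 × 100 = 3,772 / 8,850 × 100 = 43

Old-age dependency ratio: 24
Total dependency ratio: 43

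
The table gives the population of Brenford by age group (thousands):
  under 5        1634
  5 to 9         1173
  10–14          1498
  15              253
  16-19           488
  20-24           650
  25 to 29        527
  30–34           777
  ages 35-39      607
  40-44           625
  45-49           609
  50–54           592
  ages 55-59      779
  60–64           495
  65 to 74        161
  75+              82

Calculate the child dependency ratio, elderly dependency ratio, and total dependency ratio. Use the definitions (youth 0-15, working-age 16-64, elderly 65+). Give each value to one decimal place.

Youth dependency ratio: 74.1
Old-age dependency ratio: 4.0
Total dependency ratio: 78.1

0–15: 1634 + 1173 + 1498 + 253 = 4558
16–64: 488 + 650 + 527 + 777 + 607 + 625 + 609 + 592 + 779 + 495 = 6149
65+: 161 + 82 = 243
Youth dependency ratio = 4558 / 6149 × 100 = 74.1
Old-age dependency ratio = 243 / 6149 × 100 = 4.0
Total dependency ratio = (4558 + 243) / 6149 × 100 = 4801 / 6149 × 100 = 78.1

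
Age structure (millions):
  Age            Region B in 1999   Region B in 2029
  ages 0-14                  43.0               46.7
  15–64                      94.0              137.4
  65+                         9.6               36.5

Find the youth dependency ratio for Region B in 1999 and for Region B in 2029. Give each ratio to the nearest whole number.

Region B in 1999: 46
Region B in 2029: 34

Region B in 1999: 43.0 / 94.0 × 100 = 46
Region B in 2029: 46.7 / 137.4 × 100 = 34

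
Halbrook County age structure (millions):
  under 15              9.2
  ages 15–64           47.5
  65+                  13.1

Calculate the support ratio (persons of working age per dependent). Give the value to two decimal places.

Support ratio: 2.13

Support ratio = 47.5 / (9.2 + 13.1) = 47.5 / 22.3 = 2.13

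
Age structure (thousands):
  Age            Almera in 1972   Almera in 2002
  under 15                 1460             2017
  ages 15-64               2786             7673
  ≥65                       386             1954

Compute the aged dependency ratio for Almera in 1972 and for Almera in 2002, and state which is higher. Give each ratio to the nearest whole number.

Almera in 1972: 386 / 2786 × 100 = 14
Almera in 2002: 1954 / 7673 × 100 = 25

Almera in 1972: 14
Almera in 2002: 25
Higher: Almera in 2002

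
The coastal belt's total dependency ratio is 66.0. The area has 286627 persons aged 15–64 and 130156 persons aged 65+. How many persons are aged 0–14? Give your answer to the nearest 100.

Total dependency ratio = (youth + elderly) / working-age × 100
66.0 = (Y + 130156) / 286627 × 100
⇒ 59000

Aged 0–14: 59000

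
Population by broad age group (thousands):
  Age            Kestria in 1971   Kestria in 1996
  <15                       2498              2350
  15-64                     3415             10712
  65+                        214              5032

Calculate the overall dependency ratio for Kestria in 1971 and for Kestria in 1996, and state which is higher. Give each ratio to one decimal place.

Kestria in 1971: 79.4
Kestria in 1996: 68.9
Higher: Kestria in 1971

Kestria in 1971: (2498 + 214) / 3415 × 100 = 2712 / 3415 × 100 = 79.4
Kestria in 1996: (2350 + 5032) / 10712 × 100 = 7382 / 10712 × 100 = 68.9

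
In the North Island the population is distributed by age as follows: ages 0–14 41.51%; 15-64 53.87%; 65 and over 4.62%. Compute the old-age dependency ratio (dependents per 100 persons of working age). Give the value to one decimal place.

Old-age dependency ratio: 8.6

Old-age dependency ratio = 4.62 / 53.87 × 100 = 8.6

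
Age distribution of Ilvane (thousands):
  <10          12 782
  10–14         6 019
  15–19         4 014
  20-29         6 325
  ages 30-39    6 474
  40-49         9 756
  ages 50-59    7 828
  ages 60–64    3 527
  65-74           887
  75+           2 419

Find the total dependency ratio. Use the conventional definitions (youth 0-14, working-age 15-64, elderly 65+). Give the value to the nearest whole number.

0–14: 12 782 + 6 019 = 18 801
15–64: 4 014 + 6 325 + 6 474 + 9 756 + 7 828 + 3 527 = 37 924
65+: 887 + 2 419 = 3 306
Total dependency ratio = (18 801 + 3 306) / 37 924 × 100 = 22 107 / 37 924 × 100 = 58

Total dependency ratio: 58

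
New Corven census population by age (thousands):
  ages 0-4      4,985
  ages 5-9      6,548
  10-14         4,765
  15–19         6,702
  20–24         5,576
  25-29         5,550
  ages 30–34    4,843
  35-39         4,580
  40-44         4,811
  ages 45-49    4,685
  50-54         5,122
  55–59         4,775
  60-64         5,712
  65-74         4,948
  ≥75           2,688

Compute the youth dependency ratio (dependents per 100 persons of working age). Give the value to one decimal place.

Youth dependency ratio: 31.1

0–14: 4,985 + 6,548 + 4,765 = 16,298
15–64: 6,702 + 5,576 + 5,550 + 4,843 + 4,580 + 4,811 + 4,685 + 5,122 + 4,775 + 5,712 = 52,356
65+: 4,948 + 2,688 = 7,636
Youth dependency ratio = 16,298 / 52,356 × 100 = 31.1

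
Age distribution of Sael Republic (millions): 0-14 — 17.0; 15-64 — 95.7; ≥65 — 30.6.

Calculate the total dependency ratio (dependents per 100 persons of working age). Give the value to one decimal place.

Total dependency ratio = (17.0 + 30.6) / 95.7 × 100 = 47.6 / 95.7 × 100 = 49.7

Total dependency ratio: 49.7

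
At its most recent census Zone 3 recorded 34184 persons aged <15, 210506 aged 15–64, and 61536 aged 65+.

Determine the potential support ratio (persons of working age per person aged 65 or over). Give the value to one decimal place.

Potential support ratio = 210506 / 61536 = 3.4

Potential support ratio: 3.4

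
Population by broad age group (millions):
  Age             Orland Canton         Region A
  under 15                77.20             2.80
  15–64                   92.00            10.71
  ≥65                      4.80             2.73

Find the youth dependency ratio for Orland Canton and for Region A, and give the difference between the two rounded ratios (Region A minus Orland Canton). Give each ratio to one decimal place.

Orland Canton: 77.20 / 92.00 × 100 = 83.9
Region A: 2.80 / 10.71 × 100 = 26.1

Orland Canton: 83.9
Region A: 26.1
Difference: -57.8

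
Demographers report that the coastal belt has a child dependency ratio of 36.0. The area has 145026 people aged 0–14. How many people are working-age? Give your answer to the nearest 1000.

Working-age: 403000

Youth dependency ratio = youth / working-age × 100
36.0 = 145026 / W × 100
⇒ 403000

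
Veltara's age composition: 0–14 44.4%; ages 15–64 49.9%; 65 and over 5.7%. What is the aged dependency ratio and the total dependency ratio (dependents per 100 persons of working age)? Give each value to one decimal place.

Old-age dependency ratio = 5.7 / 49.9 × 100 = 11.4
Total dependency ratio = (44.4 + 5.7) / 49.9 × 100 = 50.1 / 49.9 × 100 = 100.4

Old-age dependency ratio: 11.4
Total dependency ratio: 100.4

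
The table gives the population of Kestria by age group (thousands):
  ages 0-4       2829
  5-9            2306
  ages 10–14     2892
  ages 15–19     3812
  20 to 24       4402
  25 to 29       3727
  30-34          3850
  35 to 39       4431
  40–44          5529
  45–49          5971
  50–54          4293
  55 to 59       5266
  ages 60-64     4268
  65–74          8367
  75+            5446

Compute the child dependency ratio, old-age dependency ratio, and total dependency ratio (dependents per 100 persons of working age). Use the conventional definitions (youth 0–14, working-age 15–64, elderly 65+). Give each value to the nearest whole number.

0–14: 2829 + 2306 + 2892 = 8027
15–64: 3812 + 4402 + 3727 + 3850 + 4431 + 5529 + 5971 + 4293 + 5266 + 4268 = 45549
65+: 8367 + 5446 = 13813
Youth dependency ratio = 8027 / 45549 × 100 = 18
Old-age dependency ratio = 13813 / 45549 × 100 = 30
Total dependency ratio = (8027 + 13813) / 45549 × 100 = 21840 / 45549 × 100 = 48

Youth dependency ratio: 18
Old-age dependency ratio: 30
Total dependency ratio: 48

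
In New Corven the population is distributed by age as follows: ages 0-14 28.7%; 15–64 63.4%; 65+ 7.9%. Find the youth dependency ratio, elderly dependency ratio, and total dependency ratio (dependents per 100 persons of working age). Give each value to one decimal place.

Youth dependency ratio = 28.7 / 63.4 × 100 = 45.3
Old-age dependency ratio = 7.9 / 63.4 × 100 = 12.5
Total dependency ratio = (28.7 + 7.9) / 63.4 × 100 = 36.6 / 63.4 × 100 = 57.7

Youth dependency ratio: 45.3
Old-age dependency ratio: 12.5
Total dependency ratio: 57.7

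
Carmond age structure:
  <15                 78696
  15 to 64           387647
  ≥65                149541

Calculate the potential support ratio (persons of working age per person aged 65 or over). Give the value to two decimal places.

Potential support ratio = 387647 / 149541 = 2.59

Potential support ratio: 2.59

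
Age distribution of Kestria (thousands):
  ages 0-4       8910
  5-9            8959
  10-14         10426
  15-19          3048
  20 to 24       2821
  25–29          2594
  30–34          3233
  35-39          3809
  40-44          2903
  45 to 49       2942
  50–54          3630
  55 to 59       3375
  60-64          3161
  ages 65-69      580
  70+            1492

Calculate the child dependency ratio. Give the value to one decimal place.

0–14: 8910 + 8959 + 10426 = 28295
15–64: 3048 + 2821 + 2594 + 3233 + 3809 + 2903 + 2942 + 3630 + 3375 + 3161 = 31516
65+: 580 + 1492 = 2072
Youth dependency ratio = 28295 / 31516 × 100 = 89.8

Youth dependency ratio: 89.8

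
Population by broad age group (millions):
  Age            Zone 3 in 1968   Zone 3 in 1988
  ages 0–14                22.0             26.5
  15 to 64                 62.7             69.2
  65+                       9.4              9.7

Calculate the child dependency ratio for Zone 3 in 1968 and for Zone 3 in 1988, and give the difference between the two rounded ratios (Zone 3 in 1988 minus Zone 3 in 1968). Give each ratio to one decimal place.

Zone 3 in 1968: 22.0 / 62.7 × 100 = 35.1
Zone 3 in 1988: 26.5 / 69.2 × 100 = 38.3

Zone 3 in 1968: 35.1
Zone 3 in 1988: 38.3
Difference: +3.2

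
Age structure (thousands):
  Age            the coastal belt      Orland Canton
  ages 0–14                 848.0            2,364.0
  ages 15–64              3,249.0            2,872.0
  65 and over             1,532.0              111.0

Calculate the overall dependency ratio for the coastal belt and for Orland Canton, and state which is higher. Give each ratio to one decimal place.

the coastal belt: (848.0 + 1,532.0) / 3,249.0 × 100 = 2,380.0 / 3,249.0 × 100 = 73.3
Orland Canton: (2,364.0 + 111.0) / 2,872.0 × 100 = 2,475.0 / 2,872.0 × 100 = 86.2

the coastal belt: 73.3
Orland Canton: 86.2
Higher: Orland Canton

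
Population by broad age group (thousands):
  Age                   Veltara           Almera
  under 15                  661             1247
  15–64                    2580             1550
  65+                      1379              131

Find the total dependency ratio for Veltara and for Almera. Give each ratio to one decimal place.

Veltara: 79.1
Almera: 88.9

Veltara: (661 + 1379) / 2580 × 100 = 2040 / 2580 × 100 = 79.1
Almera: (1247 + 131) / 1550 × 100 = 1378 / 1550 × 100 = 88.9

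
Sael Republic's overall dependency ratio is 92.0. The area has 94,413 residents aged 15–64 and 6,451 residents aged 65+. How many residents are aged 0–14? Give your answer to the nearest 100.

Total dependency ratio = (youth + elderly) / working-age × 100
92.0 = (Y + 6,451) / 94,413 × 100
⇒ 80,400

Aged 0–14: 80,400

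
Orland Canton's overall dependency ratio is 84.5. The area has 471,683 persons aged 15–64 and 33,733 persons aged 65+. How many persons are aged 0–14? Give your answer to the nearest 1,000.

Aged 0–14: 365,000

Total dependency ratio = (youth + elderly) / working-age × 100
84.5 = (Y + 33,733) / 471,683 × 100
⇒ 365,000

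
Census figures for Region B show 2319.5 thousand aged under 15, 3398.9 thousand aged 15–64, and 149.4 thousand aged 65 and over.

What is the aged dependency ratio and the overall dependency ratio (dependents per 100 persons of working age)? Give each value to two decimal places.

Old-age dependency ratio = 149.4 / 3398.9 × 100 = 4.40
Total dependency ratio = (2319.5 + 149.4) / 3398.9 × 100 = 2468.9 / 3398.9 × 100 = 72.64

Old-age dependency ratio: 4.40
Total dependency ratio: 72.64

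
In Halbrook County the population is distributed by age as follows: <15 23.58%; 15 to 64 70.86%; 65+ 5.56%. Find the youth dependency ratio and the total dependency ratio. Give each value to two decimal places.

Youth dependency ratio: 33.28
Total dependency ratio: 41.12

Youth dependency ratio = 23.58 / 70.86 × 100 = 33.28
Total dependency ratio = (23.58 + 5.56) / 70.86 × 100 = 29.14 / 70.86 × 100 = 41.12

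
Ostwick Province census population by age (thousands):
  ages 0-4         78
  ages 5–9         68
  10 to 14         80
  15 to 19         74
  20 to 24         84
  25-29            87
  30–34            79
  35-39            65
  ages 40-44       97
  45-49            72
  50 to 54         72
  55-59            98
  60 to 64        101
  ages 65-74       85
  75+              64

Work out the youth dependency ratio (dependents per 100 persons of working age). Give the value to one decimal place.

Youth dependency ratio: 27.3

0–14: 78 + 68 + 80 = 226
15–64: 74 + 84 + 87 + 79 + 65 + 97 + 72 + 72 + 98 + 101 = 829
65+: 85 + 64 = 149
Youth dependency ratio = 226 / 829 × 100 = 27.3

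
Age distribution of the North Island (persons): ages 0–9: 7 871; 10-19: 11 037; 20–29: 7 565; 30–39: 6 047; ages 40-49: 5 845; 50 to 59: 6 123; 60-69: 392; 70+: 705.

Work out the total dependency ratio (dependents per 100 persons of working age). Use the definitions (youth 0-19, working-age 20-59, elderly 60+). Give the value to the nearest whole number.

0–19: 7 871 + 11 037 = 18 908
20–59: 7 565 + 6 047 + 5 845 + 6 123 = 25 580
60+: 392 + 705 = 1 097
Total dependency ratio = (18 908 + 1 097) / 25 580 × 100 = 20 005 / 25 580 × 100 = 78

Total dependency ratio: 78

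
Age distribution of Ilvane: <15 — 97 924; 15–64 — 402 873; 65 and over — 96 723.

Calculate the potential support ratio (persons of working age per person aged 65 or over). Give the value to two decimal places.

Potential support ratio = 402 873 / 96 723 = 4.17

Potential support ratio: 4.17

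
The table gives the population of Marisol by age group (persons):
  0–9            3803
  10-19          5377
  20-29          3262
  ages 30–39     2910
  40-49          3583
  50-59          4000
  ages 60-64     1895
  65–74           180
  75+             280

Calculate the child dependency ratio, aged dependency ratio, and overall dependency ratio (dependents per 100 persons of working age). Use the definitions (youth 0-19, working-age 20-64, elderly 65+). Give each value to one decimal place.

Youth dependency ratio: 58.7
Old-age dependency ratio: 2.9
Total dependency ratio: 61.6

0–19: 3803 + 5377 = 9180
20–64: 3262 + 2910 + 3583 + 4000 + 1895 = 15650
65+: 180 + 280 = 460
Youth dependency ratio = 9180 / 15650 × 100 = 58.7
Old-age dependency ratio = 460 / 15650 × 100 = 2.9
Total dependency ratio = (9180 + 460) / 15650 × 100 = 9640 / 15650 × 100 = 61.6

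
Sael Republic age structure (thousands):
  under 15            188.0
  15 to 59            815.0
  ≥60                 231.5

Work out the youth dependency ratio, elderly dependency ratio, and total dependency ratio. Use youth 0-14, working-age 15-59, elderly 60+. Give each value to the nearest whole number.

Youth dependency ratio = 188.0 / 815.0 × 100 = 23
Old-age dependency ratio = 231.5 / 815.0 × 100 = 28
Total dependency ratio = (188.0 + 231.5) / 815.0 × 100 = 419.5 / 815.0 × 100 = 51

Youth dependency ratio: 23
Old-age dependency ratio: 28
Total dependency ratio: 51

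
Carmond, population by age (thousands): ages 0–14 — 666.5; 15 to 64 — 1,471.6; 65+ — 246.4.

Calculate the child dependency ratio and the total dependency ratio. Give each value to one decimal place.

Youth dependency ratio = 666.5 / 1,471.6 × 100 = 45.3
Total dependency ratio = (666.5 + 246.4) / 1,471.6 × 100 = 912.9 / 1,471.6 × 100 = 62.0

Youth dependency ratio: 45.3
Total dependency ratio: 62.0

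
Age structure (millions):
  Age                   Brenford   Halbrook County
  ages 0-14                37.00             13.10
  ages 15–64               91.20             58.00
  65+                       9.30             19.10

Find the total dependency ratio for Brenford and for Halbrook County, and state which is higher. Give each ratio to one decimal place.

Brenford: (37.00 + 9.30) / 91.20 × 100 = 46.30 / 91.20 × 100 = 50.8
Halbrook County: (13.10 + 19.10) / 58.00 × 100 = 32.20 / 58.00 × 100 = 55.5

Brenford: 50.8
Halbrook County: 55.5
Higher: Halbrook County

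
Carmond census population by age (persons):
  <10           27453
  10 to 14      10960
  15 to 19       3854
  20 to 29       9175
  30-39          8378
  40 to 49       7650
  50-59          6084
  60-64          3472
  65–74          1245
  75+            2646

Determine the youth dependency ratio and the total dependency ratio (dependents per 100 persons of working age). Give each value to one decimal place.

Youth dependency ratio: 99.5
Total dependency ratio: 109.6

0–14: 27453 + 10960 = 38413
15–64: 3854 + 9175 + 8378 + 7650 + 6084 + 3472 = 38613
65+: 1245 + 2646 = 3891
Youth dependency ratio = 38413 / 38613 × 100 = 99.5
Total dependency ratio = (38413 + 3891) / 38613 × 100 = 42304 / 38613 × 100 = 109.6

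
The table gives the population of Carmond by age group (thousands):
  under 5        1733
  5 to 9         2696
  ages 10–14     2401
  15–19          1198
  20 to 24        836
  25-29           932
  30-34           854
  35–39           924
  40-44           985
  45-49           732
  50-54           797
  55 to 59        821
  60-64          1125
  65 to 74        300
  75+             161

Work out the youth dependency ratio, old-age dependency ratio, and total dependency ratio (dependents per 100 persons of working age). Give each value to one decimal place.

0–14: 1733 + 2696 + 2401 = 6830
15–64: 1198 + 836 + 932 + 854 + 924 + 985 + 732 + 797 + 821 + 1125 = 9204
65+: 300 + 161 = 461
Youth dependency ratio = 6830 / 9204 × 100 = 74.2
Old-age dependency ratio = 461 / 9204 × 100 = 5.0
Total dependency ratio = (6830 + 461) / 9204 × 100 = 7291 / 9204 × 100 = 79.2

Youth dependency ratio: 74.2
Old-age dependency ratio: 5.0
Total dependency ratio: 79.2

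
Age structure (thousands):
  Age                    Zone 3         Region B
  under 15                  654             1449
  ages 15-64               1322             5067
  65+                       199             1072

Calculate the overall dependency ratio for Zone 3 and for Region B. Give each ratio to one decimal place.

Zone 3: 64.5
Region B: 49.8

Zone 3: (654 + 199) / 1322 × 100 = 853 / 1322 × 100 = 64.5
Region B: (1449 + 1072) / 5067 × 100 = 2521 / 5067 × 100 = 49.8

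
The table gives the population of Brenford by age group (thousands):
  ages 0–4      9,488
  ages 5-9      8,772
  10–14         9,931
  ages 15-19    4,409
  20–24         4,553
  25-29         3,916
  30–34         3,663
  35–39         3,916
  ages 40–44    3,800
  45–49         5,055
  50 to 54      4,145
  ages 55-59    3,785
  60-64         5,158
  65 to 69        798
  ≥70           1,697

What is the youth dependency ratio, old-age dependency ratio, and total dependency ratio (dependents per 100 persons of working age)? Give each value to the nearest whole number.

0–14: 9,488 + 8,772 + 9,931 = 28,191
15–64: 4,409 + 4,553 + 3,916 + 3,663 + 3,916 + 3,800 + 5,055 + 4,145 + 3,785 + 5,158 = 42,400
65+: 798 + 1,697 = 2,495
Youth dependency ratio = 28,191 / 42,400 × 100 = 66
Old-age dependency ratio = 2,495 / 42,400 × 100 = 6
Total dependency ratio = (28,191 + 2,495) / 42,400 × 100 = 30,686 / 42,400 × 100 = 72

Youth dependency ratio: 66
Old-age dependency ratio: 6
Total dependency ratio: 72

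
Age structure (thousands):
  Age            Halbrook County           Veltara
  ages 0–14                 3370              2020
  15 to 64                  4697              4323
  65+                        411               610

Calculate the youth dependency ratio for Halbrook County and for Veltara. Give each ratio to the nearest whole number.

Halbrook County: 3370 / 4697 × 100 = 72
Veltara: 2020 / 4323 × 100 = 47

Halbrook County: 72
Veltara: 47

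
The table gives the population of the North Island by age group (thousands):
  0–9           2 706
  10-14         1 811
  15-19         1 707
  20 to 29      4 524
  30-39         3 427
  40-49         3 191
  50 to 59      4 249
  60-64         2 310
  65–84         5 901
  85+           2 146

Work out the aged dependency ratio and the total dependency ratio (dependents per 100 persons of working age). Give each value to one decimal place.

0–14: 2 706 + 1 811 = 4 517
15–64: 1 707 + 4 524 + 3 427 + 3 191 + 4 249 + 2 310 = 19 408
65+: 5 901 + 2 146 = 8 047
Old-age dependency ratio = 8 047 / 19 408 × 100 = 41.5
Total dependency ratio = (4 517 + 8 047) / 19 408 × 100 = 12 564 / 19 408 × 100 = 64.7

Old-age dependency ratio: 41.5
Total dependency ratio: 64.7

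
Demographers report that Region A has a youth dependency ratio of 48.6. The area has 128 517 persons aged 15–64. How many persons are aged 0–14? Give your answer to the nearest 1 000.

Aged 0–14: 62 000

Youth dependency ratio = youth / working-age × 100
48.6 = Y / 128 517 × 100
⇒ 62 000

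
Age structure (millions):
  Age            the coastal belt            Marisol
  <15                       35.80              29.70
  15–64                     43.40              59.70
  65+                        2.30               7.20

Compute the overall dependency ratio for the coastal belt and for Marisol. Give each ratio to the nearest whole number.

the coastal belt: 88
Marisol: 62

the coastal belt: (35.80 + 2.30) / 43.40 × 100 = 38.10 / 43.40 × 100 = 88
Marisol: (29.70 + 7.20) / 59.70 × 100 = 36.90 / 59.70 × 100 = 62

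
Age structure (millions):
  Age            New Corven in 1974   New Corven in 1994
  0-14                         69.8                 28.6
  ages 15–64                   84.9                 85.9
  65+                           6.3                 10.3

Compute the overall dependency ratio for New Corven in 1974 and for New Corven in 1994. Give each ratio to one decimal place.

New Corven in 1974: 89.6
New Corven in 1994: 45.3

New Corven in 1974: (69.8 + 6.3) / 84.9 × 100 = 76.1 / 84.9 × 100 = 89.6
New Corven in 1994: (28.6 + 10.3) / 85.9 × 100 = 38.9 / 85.9 × 100 = 45.3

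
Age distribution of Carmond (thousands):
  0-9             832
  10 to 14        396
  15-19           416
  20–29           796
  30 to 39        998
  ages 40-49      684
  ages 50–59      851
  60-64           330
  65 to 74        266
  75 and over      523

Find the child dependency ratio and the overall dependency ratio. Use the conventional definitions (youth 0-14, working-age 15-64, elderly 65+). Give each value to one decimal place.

0–14: 832 + 396 = 1228
15–64: 416 + 796 + 998 + 684 + 851 + 330 = 4075
65+: 266 + 523 = 789
Youth dependency ratio = 1228 / 4075 × 100 = 30.1
Total dependency ratio = (1228 + 789) / 4075 × 100 = 2017 / 4075 × 100 = 49.5

Youth dependency ratio: 30.1
Total dependency ratio: 49.5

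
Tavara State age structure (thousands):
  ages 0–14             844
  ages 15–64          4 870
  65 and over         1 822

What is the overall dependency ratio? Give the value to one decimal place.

Total dependency ratio: 54.7

Total dependency ratio = (844 + 1 822) / 4 870 × 100 = 2 666 / 4 870 × 100 = 54.7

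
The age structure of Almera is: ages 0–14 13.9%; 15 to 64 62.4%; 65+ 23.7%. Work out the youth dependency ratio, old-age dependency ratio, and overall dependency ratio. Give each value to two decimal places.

Youth dependency ratio = 13.9 / 62.4 × 100 = 22.28
Old-age dependency ratio = 23.7 / 62.4 × 100 = 37.98
Total dependency ratio = (13.9 + 23.7) / 62.4 × 100 = 37.6 / 62.4 × 100 = 60.26

Youth dependency ratio: 22.28
Old-age dependency ratio: 37.98
Total dependency ratio: 60.26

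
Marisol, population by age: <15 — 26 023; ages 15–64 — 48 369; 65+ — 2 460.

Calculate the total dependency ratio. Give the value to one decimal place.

Total dependency ratio: 58.9

Total dependency ratio = (26 023 + 2 460) / 48 369 × 100 = 28 483 / 48 369 × 100 = 58.9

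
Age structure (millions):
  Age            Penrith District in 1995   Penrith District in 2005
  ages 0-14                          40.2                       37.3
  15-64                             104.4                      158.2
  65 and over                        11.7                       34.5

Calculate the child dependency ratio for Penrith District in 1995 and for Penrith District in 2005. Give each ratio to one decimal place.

Penrith District in 1995: 40.2 / 104.4 × 100 = 38.5
Penrith District in 2005: 37.3 / 158.2 × 100 = 23.6

Penrith District in 1995: 38.5
Penrith District in 2005: 23.6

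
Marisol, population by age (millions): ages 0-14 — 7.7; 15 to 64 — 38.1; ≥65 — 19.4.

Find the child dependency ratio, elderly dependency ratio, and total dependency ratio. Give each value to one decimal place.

Youth dependency ratio: 20.2
Old-age dependency ratio: 50.9
Total dependency ratio: 71.1

Youth dependency ratio = 7.7 / 38.1 × 100 = 20.2
Old-age dependency ratio = 19.4 / 38.1 × 100 = 50.9
Total dependency ratio = (7.7 + 19.4) / 38.1 × 100 = 27.1 / 38.1 × 100 = 71.1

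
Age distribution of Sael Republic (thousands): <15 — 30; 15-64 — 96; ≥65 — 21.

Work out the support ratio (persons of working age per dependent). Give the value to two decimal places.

Support ratio: 1.88

Support ratio = 96 / (30 + 21) = 96 / 51 = 1.88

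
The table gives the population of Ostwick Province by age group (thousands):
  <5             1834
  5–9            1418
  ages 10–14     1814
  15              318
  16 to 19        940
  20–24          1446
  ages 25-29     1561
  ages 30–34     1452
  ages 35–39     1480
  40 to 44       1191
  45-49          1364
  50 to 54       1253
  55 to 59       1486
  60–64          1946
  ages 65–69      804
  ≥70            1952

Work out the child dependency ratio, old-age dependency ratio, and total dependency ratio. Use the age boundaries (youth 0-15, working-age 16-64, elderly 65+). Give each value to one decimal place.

Youth dependency ratio: 38.1
Old-age dependency ratio: 19.5
Total dependency ratio: 57.7

0–15: 1834 + 1418 + 1814 + 318 = 5384
16–64: 940 + 1446 + 1561 + 1452 + 1480 + 1191 + 1364 + 1253 + 1486 + 1946 = 14119
65+: 804 + 1952 = 2756
Youth dependency ratio = 5384 / 14119 × 100 = 38.1
Old-age dependency ratio = 2756 / 14119 × 100 = 19.5
Total dependency ratio = (5384 + 2756) / 14119 × 100 = 8140 / 14119 × 100 = 57.7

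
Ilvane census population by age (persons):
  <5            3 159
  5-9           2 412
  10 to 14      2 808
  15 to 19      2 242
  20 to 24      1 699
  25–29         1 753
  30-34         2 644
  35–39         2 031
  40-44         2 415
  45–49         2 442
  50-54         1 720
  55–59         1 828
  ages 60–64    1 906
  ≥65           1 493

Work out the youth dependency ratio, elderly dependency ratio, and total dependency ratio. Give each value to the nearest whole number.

Youth dependency ratio: 41
Old-age dependency ratio: 7
Total dependency ratio: 48

0–14: 3 159 + 2 412 + 2 808 = 8 379
15–64: 2 242 + 1 699 + 1 753 + 2 644 + 2 031 + 2 415 + 2 442 + 1 720 + 1 828 + 1 906 = 20 680
65+: 1 493
Youth dependency ratio = 8 379 / 20 680 × 100 = 41
Old-age dependency ratio = 1 493 / 20 680 × 100 = 7
Total dependency ratio = (8 379 + 1 493) / 20 680 × 100 = 9 872 / 20 680 × 100 = 48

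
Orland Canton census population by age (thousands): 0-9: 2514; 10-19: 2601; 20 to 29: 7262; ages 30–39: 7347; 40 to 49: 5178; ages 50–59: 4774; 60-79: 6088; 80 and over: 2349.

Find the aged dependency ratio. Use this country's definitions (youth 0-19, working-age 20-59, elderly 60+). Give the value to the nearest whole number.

Old-age dependency ratio: 34

0–19: 2514 + 2601 = 5115
20–59: 7262 + 7347 + 5178 + 4774 = 24561
60+: 6088 + 2349 = 8437
Old-age dependency ratio = 8437 / 24561 × 100 = 34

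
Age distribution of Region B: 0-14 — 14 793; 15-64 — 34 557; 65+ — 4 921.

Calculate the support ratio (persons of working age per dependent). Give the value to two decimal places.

Support ratio: 1.75

Support ratio = 34 557 / (14 793 + 4 921) = 34 557 / 19 714 = 1.75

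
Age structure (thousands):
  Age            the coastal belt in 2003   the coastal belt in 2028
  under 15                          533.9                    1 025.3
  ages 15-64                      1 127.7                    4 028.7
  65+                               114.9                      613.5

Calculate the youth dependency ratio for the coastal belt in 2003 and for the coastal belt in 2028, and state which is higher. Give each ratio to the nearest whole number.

the coastal belt in 2003: 47
the coastal belt in 2028: 25
Higher: the coastal belt in 2003

the coastal belt in 2003: 533.9 / 1 127.7 × 100 = 47
the coastal belt in 2028: 1 025.3 / 4 028.7 × 100 = 25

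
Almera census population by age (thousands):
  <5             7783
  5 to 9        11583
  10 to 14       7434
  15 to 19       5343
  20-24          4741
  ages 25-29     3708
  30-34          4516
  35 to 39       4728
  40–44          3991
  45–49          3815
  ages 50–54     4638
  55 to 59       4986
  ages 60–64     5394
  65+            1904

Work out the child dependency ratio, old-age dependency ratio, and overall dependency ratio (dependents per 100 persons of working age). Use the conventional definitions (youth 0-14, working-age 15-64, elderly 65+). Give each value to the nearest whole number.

0–14: 7783 + 11583 + 7434 = 26800
15–64: 5343 + 4741 + 3708 + 4516 + 4728 + 3991 + 3815 + 4638 + 4986 + 5394 = 45860
65+: 1904
Youth dependency ratio = 26800 / 45860 × 100 = 58
Old-age dependency ratio = 1904 / 45860 × 100 = 4
Total dependency ratio = (26800 + 1904) / 45860 × 100 = 28704 / 45860 × 100 = 63

Youth dependency ratio: 58
Old-age dependency ratio: 4
Total dependency ratio: 63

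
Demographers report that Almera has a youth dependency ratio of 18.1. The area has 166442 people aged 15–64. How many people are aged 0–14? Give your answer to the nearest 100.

Youth dependency ratio = youth / working-age × 100
18.1 = Y / 166442 × 100
⇒ 30100

Aged 0–14: 30100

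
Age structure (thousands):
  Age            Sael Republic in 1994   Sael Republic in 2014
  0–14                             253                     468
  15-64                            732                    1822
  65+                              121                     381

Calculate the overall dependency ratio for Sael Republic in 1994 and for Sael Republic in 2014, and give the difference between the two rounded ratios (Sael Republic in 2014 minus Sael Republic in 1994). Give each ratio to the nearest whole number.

Sael Republic in 1994: (253 + 121) / 732 × 100 = 374 / 732 × 100 = 51
Sael Republic in 2014: (468 + 381) / 1822 × 100 = 849 / 1822 × 100 = 47

Sael Republic in 1994: 51
Sael Republic in 2014: 47
Difference: -4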